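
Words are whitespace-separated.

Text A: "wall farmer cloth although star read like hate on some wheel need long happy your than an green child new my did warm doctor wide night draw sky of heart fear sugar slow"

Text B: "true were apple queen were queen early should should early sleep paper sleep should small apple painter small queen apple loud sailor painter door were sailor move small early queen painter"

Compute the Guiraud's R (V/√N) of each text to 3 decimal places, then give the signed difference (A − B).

A: V=33, N=33, R=5.745
B: V=14, N=31, R=2.514
Difference = 5.745 − 2.514 = 3.231

3.231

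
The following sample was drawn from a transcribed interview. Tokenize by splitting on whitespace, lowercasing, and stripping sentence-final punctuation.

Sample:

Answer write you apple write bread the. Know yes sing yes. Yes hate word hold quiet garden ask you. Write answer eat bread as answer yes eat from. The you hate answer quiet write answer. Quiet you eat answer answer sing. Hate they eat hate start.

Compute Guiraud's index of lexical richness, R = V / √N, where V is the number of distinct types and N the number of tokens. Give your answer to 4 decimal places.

N = 46, V = 20.
√N = 6.782330
R = 20 / 6.782330 = 2.9488

2.9488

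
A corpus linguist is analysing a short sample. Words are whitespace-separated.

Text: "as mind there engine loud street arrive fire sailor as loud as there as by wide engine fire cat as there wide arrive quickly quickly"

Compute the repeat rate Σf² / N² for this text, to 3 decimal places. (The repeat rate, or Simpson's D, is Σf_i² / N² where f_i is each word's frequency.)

Frequencies: as:5, there:3, engine:2, loud:2, arrive:2, fire:2, wide:2, quickly:2, mind:1, street:1, sailor:1, by:1, cat:1
Σf² = 63; N² = 625
Repeat rate = 63 / 625 = 0.101

0.101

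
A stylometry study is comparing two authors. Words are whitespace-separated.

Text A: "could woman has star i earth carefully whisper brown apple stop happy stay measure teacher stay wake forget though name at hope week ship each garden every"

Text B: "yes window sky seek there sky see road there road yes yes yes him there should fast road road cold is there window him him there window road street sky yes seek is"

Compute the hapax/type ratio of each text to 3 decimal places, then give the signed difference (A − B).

A: hapax=25, V=26, ratio=0.962
B: hapax=5, V=13, ratio=0.385
Difference = 0.962 − 0.385 = 0.577

0.577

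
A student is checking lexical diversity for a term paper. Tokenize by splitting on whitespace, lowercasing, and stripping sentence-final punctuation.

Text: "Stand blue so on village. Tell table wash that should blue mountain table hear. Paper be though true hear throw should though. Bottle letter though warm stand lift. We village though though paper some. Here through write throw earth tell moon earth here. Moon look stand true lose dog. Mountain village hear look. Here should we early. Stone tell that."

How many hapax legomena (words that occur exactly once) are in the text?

Frequencies: though:5, stand:3, village:3, tell:3, should:3, hear:3, here:3, blue:2, table:2, that:2, mountain:2, paper:2, true:2, throw:2, we:2, earth:2, moon:2, look:2, so:1, on:1, … (13 more, each freq 1)
Hapax (freq=1): be, bottle, dog, early, letter, lift, lose, on, so, some, stone, through, warm, wash, write

15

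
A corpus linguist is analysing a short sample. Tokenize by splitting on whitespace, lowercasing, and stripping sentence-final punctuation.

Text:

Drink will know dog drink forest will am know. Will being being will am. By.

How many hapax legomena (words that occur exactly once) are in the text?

3

Frequencies: will:4, drink:2, know:2, am:2, being:2, dog:1, forest:1, by:1
Hapax (freq=1): by, dog, forest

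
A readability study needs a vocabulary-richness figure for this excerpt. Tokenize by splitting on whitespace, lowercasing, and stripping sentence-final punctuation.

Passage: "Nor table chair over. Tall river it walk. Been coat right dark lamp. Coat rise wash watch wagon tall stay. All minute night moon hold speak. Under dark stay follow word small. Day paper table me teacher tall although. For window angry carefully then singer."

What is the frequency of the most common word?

Frequencies: tall:3, table:2, coat:2, dark:2, stay:2, nor:1, chair:1, over:1, river:1, it:1, walk:1, been:1, right:1, lamp:1, rise:1, wash:1, watch:1, wagon:1, all:1, minute:1, … (19 more, each freq 1)
Most common: 'tall' with frequency 3.

3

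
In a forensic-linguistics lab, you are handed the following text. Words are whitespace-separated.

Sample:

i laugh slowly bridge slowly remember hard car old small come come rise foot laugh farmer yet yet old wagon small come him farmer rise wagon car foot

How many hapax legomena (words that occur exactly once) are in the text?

Frequencies: come:3, laugh:2, slowly:2, car:2, old:2, small:2, rise:2, foot:2, farmer:2, yet:2, wagon:2, i:1, bridge:1, remember:1, hard:1, him:1
Hapax (freq=1): bridge, hard, him, i, remember

5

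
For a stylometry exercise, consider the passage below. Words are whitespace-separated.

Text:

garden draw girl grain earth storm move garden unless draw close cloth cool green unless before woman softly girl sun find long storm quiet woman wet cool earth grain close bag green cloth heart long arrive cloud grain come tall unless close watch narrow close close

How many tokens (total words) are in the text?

Tokens: garden, draw, girl, grain, earth, storm, move, garden, unless, draw, close, cloth, cool, green, unless, before, woman, softly, girl, sun, find, long, storm, quiet, woman, wet, cool, earth, grain, close, bag, green, cloth, heart, long, arrive, cloud, grain, come, tall, unless, close, watch, narrow, close, close
N = 46

46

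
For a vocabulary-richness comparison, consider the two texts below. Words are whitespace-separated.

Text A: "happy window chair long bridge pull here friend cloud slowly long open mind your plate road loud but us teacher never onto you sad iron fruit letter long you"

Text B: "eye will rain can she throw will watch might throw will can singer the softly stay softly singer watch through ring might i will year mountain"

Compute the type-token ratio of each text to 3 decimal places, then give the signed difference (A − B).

TTR(A) = 26/29 = 0.897
TTR(B) = 17/26 = 0.654
Difference = 0.897 − 0.654 = 0.243

0.243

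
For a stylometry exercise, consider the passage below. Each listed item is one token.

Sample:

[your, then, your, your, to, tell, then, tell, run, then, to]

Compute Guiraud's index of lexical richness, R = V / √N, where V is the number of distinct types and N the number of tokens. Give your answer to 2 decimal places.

N = 11, V = 5.
√N = 3.316625
R = 5 / 3.316625 = 1.51

1.51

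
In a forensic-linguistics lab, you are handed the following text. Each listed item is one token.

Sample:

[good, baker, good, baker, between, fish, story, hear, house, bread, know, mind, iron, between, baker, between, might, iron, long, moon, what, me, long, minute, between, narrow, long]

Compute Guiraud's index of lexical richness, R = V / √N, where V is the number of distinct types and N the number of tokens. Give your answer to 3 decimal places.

3.464

N = 27, V = 18.
√N = 5.196152
R = 18 / 5.196152 = 3.464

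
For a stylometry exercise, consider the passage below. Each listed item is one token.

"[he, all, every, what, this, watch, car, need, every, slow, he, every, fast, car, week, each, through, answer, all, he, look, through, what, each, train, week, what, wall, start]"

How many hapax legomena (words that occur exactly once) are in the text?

Frequencies: he:3, every:3, what:3, all:2, car:2, week:2, each:2, through:2, this:1, watch:1, need:1, slow:1, fast:1, answer:1, look:1, train:1, wall:1, start:1
Hapax (freq=1): answer, fast, look, need, slow, start, this, train, wall, watch

10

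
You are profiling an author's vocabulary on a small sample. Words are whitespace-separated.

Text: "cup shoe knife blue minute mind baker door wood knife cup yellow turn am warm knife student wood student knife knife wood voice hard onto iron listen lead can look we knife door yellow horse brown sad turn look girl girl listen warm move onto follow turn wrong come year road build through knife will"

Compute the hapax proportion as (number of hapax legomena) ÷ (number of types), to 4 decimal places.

Frequencies: knife:7, wood:3, turn:3, cup:2, door:2, yellow:2, warm:2, student:2, onto:2, listen:2, look:2, girl:2, shoe:1, blue:1, minute:1, mind:1, baker:1, am:1, voice:1, hard:1, … (16 more, each freq 1)
Hapax count = 24; type count = 36.
Ratio = 24 / 36 = 0.6667

0.6667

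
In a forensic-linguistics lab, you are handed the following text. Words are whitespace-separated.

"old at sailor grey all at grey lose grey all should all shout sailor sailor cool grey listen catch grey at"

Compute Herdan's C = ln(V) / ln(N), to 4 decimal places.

N = 21, V = 11.
ln(V) = 2.397895, ln(N) = 3.044522
C = 2.397895 / 3.044522 = 0.7876

0.7876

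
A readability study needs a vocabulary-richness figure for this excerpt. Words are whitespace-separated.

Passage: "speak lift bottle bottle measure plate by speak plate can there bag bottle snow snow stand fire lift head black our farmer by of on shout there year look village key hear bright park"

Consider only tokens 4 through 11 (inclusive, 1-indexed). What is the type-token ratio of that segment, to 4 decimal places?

Segment tokens 4–11: bottle, measure, plate, by, speak, plate, can, there
Segment N = 8, segment V = 7.
TTR = 7 / 8 = 0.8750

0.8750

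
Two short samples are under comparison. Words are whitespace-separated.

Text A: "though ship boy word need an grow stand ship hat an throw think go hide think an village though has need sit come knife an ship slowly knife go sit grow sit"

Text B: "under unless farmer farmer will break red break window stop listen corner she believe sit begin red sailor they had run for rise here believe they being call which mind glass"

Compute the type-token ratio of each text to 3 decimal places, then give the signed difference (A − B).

TTR(A) = 19/32 = 0.594
TTR(B) = 26/31 = 0.839
Difference = 0.594 − 0.839 = -0.245

-0.245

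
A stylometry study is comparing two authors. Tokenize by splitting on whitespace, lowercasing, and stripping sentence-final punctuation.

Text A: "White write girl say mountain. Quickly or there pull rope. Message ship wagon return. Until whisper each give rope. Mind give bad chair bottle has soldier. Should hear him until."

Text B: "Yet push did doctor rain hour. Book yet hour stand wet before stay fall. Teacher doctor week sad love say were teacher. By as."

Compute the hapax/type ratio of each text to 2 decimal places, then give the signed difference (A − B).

0.09

A: hapax=24, V=27, ratio=0.89
B: hapax=16, V=20, ratio=0.80
Difference = 0.89 − 0.80 = 0.09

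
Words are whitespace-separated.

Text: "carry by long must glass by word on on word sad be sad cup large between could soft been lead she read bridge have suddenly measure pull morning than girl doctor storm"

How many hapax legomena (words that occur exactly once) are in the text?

24

Frequencies: by:2, word:2, on:2, sad:2, carry:1, long:1, must:1, glass:1, be:1, cup:1, large:1, between:1, could:1, soft:1, been:1, lead:1, she:1, read:1, bridge:1, have:1, … (8 more, each freq 1)
Hapax (freq=1): be, been, between, bridge, carry, could, cup, doctor, girl, glass, have, large, lead, long, measure, morning, must, pull, read, she, soft, storm, suddenly, than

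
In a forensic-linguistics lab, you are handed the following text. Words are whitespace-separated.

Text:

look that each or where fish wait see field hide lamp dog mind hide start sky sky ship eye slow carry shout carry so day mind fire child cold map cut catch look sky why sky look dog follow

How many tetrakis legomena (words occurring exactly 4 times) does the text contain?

Frequencies: sky:4, look:3, hide:2, dog:2, mind:2, carry:2, that:1, each:1, or:1, where:1, fish:1, wait:1, see:1, field:1, lamp:1, start:1, ship:1, eye:1, slow:1, shout:1, … (10 more, each freq 1)
Words with frequency 4: sky

1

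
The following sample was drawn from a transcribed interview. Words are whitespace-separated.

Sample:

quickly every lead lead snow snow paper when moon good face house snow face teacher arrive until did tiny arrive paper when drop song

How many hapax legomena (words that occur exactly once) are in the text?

11

Frequencies: snow:3, lead:2, paper:2, when:2, face:2, arrive:2, quickly:1, every:1, moon:1, good:1, house:1, teacher:1, until:1, did:1, tiny:1, drop:1, song:1
Hapax (freq=1): did, drop, every, good, house, moon, quickly, song, teacher, tiny, until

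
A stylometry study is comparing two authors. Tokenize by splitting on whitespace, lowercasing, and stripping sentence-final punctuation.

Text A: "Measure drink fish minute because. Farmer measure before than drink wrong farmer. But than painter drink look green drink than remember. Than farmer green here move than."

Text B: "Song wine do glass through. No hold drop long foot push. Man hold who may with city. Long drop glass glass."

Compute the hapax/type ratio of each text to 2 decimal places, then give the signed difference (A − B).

A: hapax=11, V=16, ratio=0.69
B: hapax=12, V=16, ratio=0.75
Difference = 0.69 − 0.75 = -0.06

-0.06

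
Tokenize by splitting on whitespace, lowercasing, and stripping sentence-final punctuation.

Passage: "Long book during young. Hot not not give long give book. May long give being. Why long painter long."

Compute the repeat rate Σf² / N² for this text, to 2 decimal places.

0.14

Frequencies: long:5, give:3, book:2, not:2, during:1, young:1, hot:1, may:1, being:1, why:1, painter:1
Σf² = 49; N² = 361
Repeat rate = 49 / 361 = 0.14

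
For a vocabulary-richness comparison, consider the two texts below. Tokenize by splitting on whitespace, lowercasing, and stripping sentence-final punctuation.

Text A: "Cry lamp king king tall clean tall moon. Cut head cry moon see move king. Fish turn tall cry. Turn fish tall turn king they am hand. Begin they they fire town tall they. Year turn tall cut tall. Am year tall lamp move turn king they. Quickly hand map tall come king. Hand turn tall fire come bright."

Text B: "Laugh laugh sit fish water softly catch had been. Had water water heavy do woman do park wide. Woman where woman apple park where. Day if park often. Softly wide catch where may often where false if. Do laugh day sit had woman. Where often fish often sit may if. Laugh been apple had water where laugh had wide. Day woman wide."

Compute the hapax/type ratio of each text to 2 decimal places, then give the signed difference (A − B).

0.25

A: hapax=8, V=23, ratio=0.35
B: hapax=2, V=20, ratio=0.10
Difference = 0.35 − 0.10 = 0.25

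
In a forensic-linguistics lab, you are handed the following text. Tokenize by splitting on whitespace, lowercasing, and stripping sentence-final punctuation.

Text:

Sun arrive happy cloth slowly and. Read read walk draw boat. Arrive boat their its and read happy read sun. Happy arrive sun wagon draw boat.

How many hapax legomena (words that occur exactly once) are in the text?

6

Frequencies: read:4, sun:3, arrive:3, happy:3, boat:3, and:2, draw:2, cloth:1, slowly:1, walk:1, their:1, its:1, wagon:1
Hapax (freq=1): cloth, its, slowly, their, wagon, walk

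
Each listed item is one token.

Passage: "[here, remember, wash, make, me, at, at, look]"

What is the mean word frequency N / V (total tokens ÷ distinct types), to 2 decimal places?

N = 8 tokens, V = 7 types.
Mean frequency = N / V = 8 / 7 = 1.14

1.14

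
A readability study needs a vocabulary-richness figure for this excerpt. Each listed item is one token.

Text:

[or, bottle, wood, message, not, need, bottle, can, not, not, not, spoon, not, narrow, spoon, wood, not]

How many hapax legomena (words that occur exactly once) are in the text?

5

Frequencies: not:6, bottle:2, wood:2, spoon:2, or:1, message:1, need:1, can:1, narrow:1
Hapax (freq=1): can, message, narrow, need, or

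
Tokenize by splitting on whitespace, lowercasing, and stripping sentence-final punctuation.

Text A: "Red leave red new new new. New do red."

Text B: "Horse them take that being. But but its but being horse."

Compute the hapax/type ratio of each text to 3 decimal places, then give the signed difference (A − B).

-0.071

A: hapax=2, V=4, ratio=0.500
B: hapax=4, V=7, ratio=0.571
Difference = 0.500 − 0.571 = -0.071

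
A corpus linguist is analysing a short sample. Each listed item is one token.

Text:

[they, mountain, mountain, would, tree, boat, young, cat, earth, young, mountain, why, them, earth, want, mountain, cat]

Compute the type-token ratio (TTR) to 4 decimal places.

0.6471

N = 17 tokens, V = 11 types.
TTR = V / N = 11 / 17 = 0.6471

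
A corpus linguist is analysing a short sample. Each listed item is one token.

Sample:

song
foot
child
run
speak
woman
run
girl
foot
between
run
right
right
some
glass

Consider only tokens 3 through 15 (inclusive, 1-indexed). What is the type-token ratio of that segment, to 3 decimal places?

0.769

Segment tokens 3–15: child, run, speak, woman, run, girl, foot, between, run, right, right, some, glass
Segment N = 13, segment V = 10.
TTR = 10 / 13 = 0.769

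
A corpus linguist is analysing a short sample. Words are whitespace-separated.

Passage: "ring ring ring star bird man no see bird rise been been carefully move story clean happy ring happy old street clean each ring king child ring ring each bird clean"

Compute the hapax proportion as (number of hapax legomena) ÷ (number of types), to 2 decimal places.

0.67

Frequencies: ring:7, bird:3, clean:3, been:2, happy:2, each:2, star:1, man:1, no:1, see:1, rise:1, carefully:1, move:1, story:1, old:1, street:1, king:1, child:1
Hapax count = 12; type count = 18.
Ratio = 12 / 18 = 0.67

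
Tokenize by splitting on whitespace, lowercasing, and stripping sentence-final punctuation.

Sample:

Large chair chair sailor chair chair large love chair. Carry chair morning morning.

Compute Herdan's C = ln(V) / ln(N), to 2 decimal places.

0.70

N = 13, V = 6.
ln(V) = 1.791759, ln(N) = 2.564949
C = 1.791759 / 2.564949 = 0.70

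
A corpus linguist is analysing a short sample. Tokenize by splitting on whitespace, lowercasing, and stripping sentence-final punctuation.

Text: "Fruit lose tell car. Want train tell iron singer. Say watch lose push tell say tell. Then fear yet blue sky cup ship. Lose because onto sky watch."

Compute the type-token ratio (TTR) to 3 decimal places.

0.714

N = 28 tokens, V = 20 types.
TTR = V / N = 20 / 28 = 0.714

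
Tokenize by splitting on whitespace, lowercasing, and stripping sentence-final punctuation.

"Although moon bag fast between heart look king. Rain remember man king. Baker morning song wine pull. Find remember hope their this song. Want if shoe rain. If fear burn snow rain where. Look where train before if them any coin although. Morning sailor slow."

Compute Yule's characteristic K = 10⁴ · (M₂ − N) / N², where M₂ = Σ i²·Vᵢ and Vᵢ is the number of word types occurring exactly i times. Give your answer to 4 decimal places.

128.3951

Frequencies: rain:3, if:3, although:2, look:2, king:2, remember:2, morning:2, song:2, where:2, moon:1, bag:1, fast:1, between:1, heart:1, man:1, baker:1, wine:1, pull:1, find:1, hope:1, … (14 more, each freq 1)
N = 45. Frequency spectrum: V_1=25, V_2=7, V_3=2
M₂ = 1²·25 + 2²·7 + 3²·2 = 71
K = 10000 × (71 − 45) / 45² = 128.3951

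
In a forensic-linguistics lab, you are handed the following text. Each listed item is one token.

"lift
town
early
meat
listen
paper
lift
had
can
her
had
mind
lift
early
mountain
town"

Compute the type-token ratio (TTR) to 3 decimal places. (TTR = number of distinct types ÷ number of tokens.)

0.688

N = 16 tokens, V = 11 types.
TTR = V / N = 11 / 16 = 0.688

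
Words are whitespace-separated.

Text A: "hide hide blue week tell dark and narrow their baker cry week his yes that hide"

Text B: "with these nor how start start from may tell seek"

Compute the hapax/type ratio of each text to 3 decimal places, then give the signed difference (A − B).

A: hapax=11, V=13, ratio=0.846
B: hapax=8, V=9, ratio=0.889
Difference = 0.846 − 0.889 = -0.043

-0.043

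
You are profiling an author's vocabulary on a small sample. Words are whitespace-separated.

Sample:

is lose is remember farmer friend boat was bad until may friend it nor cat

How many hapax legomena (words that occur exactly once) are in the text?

11

Frequencies: is:2, friend:2, lose:1, remember:1, farmer:1, boat:1, was:1, bad:1, until:1, may:1, it:1, nor:1, cat:1
Hapax (freq=1): bad, boat, cat, farmer, it, lose, may, nor, remember, until, was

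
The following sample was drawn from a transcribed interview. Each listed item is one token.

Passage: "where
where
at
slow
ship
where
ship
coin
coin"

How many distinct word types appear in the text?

5

Distinct types: {at, coin, ship, slow, where}
V = 5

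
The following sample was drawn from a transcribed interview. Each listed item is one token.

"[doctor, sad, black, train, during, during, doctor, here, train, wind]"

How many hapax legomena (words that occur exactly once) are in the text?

4

Frequencies: doctor:2, train:2, during:2, sad:1, black:1, here:1, wind:1
Hapax (freq=1): black, here, sad, wind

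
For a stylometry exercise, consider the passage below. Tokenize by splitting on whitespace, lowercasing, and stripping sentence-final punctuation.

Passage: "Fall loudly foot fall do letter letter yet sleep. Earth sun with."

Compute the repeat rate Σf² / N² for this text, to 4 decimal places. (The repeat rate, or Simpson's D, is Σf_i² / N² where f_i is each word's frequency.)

Frequencies: fall:2, letter:2, loudly:1, foot:1, do:1, yet:1, sleep:1, earth:1, sun:1, with:1
Σf² = 16; N² = 144
Repeat rate = 16 / 144 = 0.1111

0.1111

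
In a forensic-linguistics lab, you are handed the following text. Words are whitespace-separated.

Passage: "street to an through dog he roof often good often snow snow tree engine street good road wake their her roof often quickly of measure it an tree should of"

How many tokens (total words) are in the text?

30

Tokens: street, to, an, through, dog, he, roof, often, good, often, snow, snow, tree, engine, street, good, road, wake, their, her, roof, often, quickly, of, measure, it, an, tree, should, of
N = 30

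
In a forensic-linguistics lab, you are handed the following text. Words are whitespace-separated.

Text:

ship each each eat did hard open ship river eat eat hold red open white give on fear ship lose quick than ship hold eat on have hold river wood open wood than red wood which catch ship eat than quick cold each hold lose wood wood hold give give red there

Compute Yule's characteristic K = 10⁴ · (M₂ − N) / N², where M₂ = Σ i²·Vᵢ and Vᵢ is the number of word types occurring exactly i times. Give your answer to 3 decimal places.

Frequencies: ship:5, eat:5, hold:5, wood:5, each:3, open:3, red:3, give:3, than:3, river:2, on:2, lose:2, quick:2, did:1, hard:1, white:1, fear:1, have:1, which:1, catch:1, … (2 more, each freq 1)
N = 52. Frequency spectrum: V_1=9, V_2=4, V_3=5, V_5=4
M₂ = 1²·9 + 2²·4 + 3²·5 + 5²·4 = 170
K = 10000 × (170 − 52) / 52² = 436.391

436.391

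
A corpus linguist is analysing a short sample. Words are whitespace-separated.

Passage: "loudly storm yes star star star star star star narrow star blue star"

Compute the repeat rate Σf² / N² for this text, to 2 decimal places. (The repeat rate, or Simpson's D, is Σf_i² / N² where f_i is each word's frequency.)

0.41

Frequencies: star:8, loudly:1, storm:1, yes:1, narrow:1, blue:1
Σf² = 69; N² = 169
Repeat rate = 69 / 169 = 0.41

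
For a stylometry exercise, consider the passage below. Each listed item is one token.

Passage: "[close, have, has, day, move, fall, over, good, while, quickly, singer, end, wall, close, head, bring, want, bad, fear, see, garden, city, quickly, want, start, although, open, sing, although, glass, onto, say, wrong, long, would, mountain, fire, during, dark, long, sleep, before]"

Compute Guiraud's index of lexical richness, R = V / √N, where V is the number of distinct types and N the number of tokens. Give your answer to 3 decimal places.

5.709

N = 42, V = 37.
√N = 6.480741
R = 37 / 6.480741 = 5.709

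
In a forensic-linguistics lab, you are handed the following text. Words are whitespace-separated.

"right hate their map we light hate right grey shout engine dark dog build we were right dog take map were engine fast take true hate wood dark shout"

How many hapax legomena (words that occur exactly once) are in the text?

Frequencies: right:3, hate:3, map:2, we:2, shout:2, engine:2, dark:2, dog:2, were:2, take:2, their:1, light:1, grey:1, build:1, fast:1, true:1, wood:1
Hapax (freq=1): build, fast, grey, light, their, true, wood

7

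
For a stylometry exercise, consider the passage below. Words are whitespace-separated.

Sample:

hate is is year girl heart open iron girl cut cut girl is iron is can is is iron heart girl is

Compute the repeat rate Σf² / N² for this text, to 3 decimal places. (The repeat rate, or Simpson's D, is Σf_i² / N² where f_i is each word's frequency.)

0.178

Frequencies: is:7, girl:4, iron:3, heart:2, cut:2, hate:1, year:1, open:1, can:1
Σf² = 86; N² = 484
Repeat rate = 86 / 484 = 0.178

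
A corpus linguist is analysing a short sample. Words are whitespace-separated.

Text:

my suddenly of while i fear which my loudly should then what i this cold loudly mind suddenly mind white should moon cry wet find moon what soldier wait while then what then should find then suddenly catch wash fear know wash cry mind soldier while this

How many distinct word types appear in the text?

24

Distinct types: {catch, cold, cry, fear, find, i, know, loudly, mind, moon, my, of, should, soldier, suddenly, then, this, wait, wash, wet, what, which, while, white}
V = 24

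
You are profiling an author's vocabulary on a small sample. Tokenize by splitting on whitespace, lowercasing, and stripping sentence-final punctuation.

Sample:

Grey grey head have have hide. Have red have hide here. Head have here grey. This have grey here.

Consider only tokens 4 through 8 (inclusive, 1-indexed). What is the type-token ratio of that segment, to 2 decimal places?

Segment tokens 4–8: have, have, hide, have, red
Segment N = 5, segment V = 3.
TTR = 3 / 5 = 0.60

0.60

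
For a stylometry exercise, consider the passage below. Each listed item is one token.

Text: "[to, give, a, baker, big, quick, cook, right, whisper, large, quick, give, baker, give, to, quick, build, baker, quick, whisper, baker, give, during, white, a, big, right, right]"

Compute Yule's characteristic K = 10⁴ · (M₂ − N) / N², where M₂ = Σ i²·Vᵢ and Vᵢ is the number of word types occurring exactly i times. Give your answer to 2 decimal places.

637.76

Frequencies: give:4, baker:4, quick:4, right:3, to:2, a:2, big:2, whisper:2, cook:1, large:1, build:1, during:1, white:1
N = 28. Frequency spectrum: V_1=5, V_2=4, V_3=1, V_4=3
M₂ = 1²·5 + 2²·4 + 3²·1 + 4²·3 = 78
K = 10000 × (78 − 28) / 28² = 637.76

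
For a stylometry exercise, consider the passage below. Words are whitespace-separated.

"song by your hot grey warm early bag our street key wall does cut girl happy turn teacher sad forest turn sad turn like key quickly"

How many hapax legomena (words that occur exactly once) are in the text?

Frequencies: turn:3, key:2, sad:2, song:1, by:1, your:1, hot:1, grey:1, warm:1, early:1, bag:1, our:1, street:1, wall:1, does:1, cut:1, girl:1, happy:1, teacher:1, forest:1, … (2 more, each freq 1)
Hapax (freq=1): bag, by, cut, does, early, forest, girl, grey, happy, hot, like, our, quickly, song, street, teacher, wall, warm, your

19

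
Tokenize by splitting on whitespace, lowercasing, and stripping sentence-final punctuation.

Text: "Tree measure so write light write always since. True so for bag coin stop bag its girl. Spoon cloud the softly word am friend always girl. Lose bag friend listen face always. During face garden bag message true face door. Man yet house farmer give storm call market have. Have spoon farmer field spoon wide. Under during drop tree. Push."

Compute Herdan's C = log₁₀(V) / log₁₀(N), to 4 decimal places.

0.9129

N = 60, V = 42.
log₁₀(V) = 1.623249, log₁₀(N) = 1.778151
C = 1.623249 / 1.778151 = 0.9129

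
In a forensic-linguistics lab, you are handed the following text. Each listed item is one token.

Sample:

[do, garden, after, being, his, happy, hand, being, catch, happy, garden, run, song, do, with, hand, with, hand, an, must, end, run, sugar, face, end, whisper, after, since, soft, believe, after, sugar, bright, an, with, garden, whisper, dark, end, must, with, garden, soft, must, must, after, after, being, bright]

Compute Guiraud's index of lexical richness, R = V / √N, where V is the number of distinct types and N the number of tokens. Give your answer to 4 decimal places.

3.1429

N = 49, V = 22.
√N = 7.000000
R = 22 / 7.000000 = 3.1429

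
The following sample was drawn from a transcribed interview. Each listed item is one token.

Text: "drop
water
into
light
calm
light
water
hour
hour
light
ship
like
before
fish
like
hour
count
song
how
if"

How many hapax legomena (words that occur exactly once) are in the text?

10

Frequencies: light:3, hour:3, water:2, like:2, drop:1, into:1, calm:1, ship:1, before:1, fish:1, count:1, song:1, how:1, if:1
Hapax (freq=1): before, calm, count, drop, fish, how, if, into, ship, song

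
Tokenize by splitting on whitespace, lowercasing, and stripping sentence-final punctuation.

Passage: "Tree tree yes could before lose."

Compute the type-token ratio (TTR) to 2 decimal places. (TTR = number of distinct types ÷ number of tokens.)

0.83

N = 6 tokens, V = 5 types.
TTR = V / N = 5 / 6 = 0.83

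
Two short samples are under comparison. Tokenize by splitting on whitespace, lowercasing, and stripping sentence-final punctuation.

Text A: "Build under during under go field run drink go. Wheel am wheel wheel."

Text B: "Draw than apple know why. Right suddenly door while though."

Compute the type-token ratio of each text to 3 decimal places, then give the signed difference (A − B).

-0.308

TTR(A) = 9/13 = 0.692
TTR(B) = 10/10 = 1.000
Difference = 0.692 − 1.000 = -0.308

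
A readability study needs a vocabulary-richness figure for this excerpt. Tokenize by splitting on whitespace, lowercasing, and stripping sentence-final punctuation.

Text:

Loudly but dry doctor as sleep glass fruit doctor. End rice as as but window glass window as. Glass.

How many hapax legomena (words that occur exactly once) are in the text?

Frequencies: as:4, glass:3, but:2, doctor:2, window:2, loudly:1, dry:1, sleep:1, fruit:1, end:1, rice:1
Hapax (freq=1): dry, end, fruit, loudly, rice, sleep

6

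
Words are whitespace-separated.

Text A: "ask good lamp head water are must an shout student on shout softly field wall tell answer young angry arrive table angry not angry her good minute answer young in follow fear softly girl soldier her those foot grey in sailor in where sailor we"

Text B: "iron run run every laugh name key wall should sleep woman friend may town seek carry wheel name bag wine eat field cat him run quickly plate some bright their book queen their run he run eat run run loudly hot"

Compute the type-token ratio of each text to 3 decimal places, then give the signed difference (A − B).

-0.024

TTR(A) = 34/45 = 0.756
TTR(B) = 32/41 = 0.780
Difference = 0.756 − 0.780 = -0.024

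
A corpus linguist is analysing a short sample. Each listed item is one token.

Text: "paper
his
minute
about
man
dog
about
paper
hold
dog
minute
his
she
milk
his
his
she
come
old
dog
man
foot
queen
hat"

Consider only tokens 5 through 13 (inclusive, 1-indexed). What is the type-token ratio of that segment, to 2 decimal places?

0.89

Segment tokens 5–13: man, dog, about, paper, hold, dog, minute, his, she
Segment N = 9, segment V = 8.
TTR = 8 / 9 = 0.89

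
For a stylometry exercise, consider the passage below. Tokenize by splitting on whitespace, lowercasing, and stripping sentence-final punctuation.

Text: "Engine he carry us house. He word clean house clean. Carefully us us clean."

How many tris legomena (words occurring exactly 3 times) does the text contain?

Frequencies: us:3, clean:3, he:2, house:2, engine:1, carry:1, word:1, carefully:1
Words with frequency 3: clean, us

2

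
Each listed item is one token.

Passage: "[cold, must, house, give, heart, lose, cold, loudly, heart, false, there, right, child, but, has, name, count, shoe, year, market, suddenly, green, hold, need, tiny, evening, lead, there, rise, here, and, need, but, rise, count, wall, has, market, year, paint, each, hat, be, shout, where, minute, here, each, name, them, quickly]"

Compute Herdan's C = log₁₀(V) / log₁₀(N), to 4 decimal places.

0.9252

N = 51, V = 38.
log₁₀(V) = 1.579784, log₁₀(N) = 1.707570
C = 1.579784 / 1.707570 = 0.9252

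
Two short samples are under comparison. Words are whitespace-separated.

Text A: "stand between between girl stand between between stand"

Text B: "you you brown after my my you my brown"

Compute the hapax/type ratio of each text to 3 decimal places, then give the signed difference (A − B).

0.083

A: hapax=1, V=3, ratio=0.333
B: hapax=1, V=4, ratio=0.250
Difference = 0.333 − 0.250 = 0.083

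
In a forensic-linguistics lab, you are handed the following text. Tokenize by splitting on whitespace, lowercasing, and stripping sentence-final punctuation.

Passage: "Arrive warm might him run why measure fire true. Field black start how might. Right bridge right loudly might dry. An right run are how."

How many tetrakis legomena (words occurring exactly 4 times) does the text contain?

Frequencies: might:3, right:3, run:2, how:2, arrive:1, warm:1, him:1, why:1, measure:1, fire:1, true:1, field:1, black:1, start:1, bridge:1, loudly:1, dry:1, an:1, are:1
Words with frequency 4: (none)

0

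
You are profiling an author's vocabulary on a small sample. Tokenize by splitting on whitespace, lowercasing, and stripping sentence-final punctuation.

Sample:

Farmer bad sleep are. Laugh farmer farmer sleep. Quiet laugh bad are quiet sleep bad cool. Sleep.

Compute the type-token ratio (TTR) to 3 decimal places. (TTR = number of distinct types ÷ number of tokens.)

N = 17 tokens, V = 7 types.
TTR = V / N = 7 / 17 = 0.412

0.412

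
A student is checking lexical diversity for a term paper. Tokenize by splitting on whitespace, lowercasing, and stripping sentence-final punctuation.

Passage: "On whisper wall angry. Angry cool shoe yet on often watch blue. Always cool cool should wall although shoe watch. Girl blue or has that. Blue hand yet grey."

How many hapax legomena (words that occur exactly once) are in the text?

Frequencies: cool:3, blue:3, on:2, wall:2, angry:2, shoe:2, yet:2, watch:2, whisper:1, often:1, always:1, should:1, although:1, girl:1, or:1, has:1, that:1, hand:1, grey:1
Hapax (freq=1): although, always, girl, grey, hand, has, often, or, should, that, whisper

11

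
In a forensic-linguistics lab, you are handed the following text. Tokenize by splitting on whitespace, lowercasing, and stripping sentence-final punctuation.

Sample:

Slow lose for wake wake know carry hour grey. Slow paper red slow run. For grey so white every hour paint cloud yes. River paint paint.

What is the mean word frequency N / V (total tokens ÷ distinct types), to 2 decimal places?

1.44

N = 26 tokens, V = 18 types.
Mean frequency = N / V = 26 / 18 = 1.44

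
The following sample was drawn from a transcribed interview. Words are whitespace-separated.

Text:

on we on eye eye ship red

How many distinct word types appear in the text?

Distinct types: {eye, on, red, ship, we}
V = 5

5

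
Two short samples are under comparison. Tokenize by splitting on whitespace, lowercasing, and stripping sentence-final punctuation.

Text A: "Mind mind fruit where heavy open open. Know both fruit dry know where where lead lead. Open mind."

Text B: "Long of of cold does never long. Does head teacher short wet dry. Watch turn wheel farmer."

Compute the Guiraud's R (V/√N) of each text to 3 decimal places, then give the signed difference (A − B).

A: V=9, N=18, R=2.121
B: V=14, N=17, R=3.395
Difference = 2.121 − 3.395 = -1.274

-1.274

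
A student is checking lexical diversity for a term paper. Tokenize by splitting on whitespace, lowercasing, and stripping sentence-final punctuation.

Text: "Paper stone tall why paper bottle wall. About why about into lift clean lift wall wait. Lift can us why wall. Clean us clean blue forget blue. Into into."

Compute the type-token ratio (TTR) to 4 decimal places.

0.5172

N = 29 tokens, V = 15 types.
TTR = V / N = 15 / 29 = 0.5172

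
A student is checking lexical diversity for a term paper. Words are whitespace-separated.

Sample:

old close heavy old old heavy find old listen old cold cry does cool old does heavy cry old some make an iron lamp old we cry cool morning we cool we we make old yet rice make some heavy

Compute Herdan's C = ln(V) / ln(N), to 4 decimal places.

0.7835

N = 40, V = 18.
ln(V) = 2.890372, ln(N) = 3.688879
C = 2.890372 / 3.688879 = 0.7835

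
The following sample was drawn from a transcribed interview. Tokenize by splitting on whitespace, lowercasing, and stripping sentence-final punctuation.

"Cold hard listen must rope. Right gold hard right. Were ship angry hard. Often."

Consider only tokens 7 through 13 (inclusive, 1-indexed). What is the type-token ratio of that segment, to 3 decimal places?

0.857

Segment tokens 7–13: gold, hard, right, were, ship, angry, hard
Segment N = 7, segment V = 6.
TTR = 6 / 7 = 0.857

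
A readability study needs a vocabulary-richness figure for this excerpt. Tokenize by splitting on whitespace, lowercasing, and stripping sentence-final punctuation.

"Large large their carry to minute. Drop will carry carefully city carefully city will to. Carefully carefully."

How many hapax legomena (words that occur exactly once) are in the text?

Frequencies: carefully:4, large:2, carry:2, to:2, will:2, city:2, their:1, minute:1, drop:1
Hapax (freq=1): drop, minute, their

3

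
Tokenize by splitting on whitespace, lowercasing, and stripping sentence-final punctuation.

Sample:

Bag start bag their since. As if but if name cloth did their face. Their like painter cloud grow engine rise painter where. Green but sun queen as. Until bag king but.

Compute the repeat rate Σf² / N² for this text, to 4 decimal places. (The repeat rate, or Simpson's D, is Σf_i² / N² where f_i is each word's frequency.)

0.0547

Frequencies: bag:3, their:3, but:3, as:2, if:2, painter:2, start:1, since:1, name:1, cloth:1, did:1, face:1, like:1, cloud:1, grow:1, engine:1, rise:1, where:1, green:1, sun:1, … (3 more, each freq 1)
Σf² = 56; N² = 1024
Repeat rate = 56 / 1024 = 0.0547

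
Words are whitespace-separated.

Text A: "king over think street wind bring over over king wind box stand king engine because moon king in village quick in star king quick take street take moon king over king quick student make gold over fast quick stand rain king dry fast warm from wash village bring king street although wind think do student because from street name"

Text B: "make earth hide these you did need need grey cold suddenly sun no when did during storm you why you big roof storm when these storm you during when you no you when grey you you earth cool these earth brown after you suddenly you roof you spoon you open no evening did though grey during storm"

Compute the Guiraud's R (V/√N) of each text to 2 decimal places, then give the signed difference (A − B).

0.34

A: V=28, N=59, R=3.65
B: V=25, N=57, R=3.31
Difference = 3.65 − 3.31 = 0.34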